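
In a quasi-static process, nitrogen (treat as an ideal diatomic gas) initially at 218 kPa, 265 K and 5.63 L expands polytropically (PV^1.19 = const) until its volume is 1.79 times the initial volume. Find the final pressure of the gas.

Polytropic n=1.19: T₂ = T₁(V₁/V₂)^(n−1) = 265×(0.559)^0.19 = 237 K; P₂ = P₁(V₁/V₂)^n = 109 kPa.

109 kPa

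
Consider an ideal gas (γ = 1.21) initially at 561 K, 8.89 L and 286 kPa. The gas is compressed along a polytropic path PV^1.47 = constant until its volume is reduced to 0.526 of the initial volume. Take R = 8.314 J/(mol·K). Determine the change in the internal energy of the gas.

4270 J

n = P₁V₁/(RT₁) = 286×8.89/(8.314×561) = 0.545 mol.
Polytropic n=1.47: T₂ = T₁(V₁/V₂)^(n−1) = 561×(1.90)^0.47 = 759 K; P₂ = P₁(V₁/V₂)^n = 735 kPa.
For an ideal gas ΔU = nCvΔT with Cv = R/(γ−1) = 39.6 J/(mol·K).
ΔU = 0.545×39.6×(759−561) = 4270 J.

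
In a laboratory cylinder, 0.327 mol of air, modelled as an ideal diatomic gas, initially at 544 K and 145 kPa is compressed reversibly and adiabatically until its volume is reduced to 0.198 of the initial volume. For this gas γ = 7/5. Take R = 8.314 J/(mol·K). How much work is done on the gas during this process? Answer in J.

3370 J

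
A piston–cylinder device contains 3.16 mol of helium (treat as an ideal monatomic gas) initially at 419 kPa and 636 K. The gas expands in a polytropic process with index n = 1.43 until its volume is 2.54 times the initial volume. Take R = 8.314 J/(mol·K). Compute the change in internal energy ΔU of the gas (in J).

-8280 J

V₁ = nRT₁/P₁ = 3.16×8.314×636/419 = 39.9 L.
Polytropic n=1.43: T₂ = T₁(V₁/V₂)^(n−1) = 636×(0.394)^0.43 = 426 K; P₂ = P₁(V₁/V₂)^n = 110 kPa.
For an ideal gas ΔU = nCvΔT with Cv = (3/2)R = 12.5 J/(mol·K).
ΔU = 3.16×12.5×(426−636) = -8280 J.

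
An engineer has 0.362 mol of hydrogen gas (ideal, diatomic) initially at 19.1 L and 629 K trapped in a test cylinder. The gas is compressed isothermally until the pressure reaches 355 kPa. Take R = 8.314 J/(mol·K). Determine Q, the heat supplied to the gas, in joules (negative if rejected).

-2420 J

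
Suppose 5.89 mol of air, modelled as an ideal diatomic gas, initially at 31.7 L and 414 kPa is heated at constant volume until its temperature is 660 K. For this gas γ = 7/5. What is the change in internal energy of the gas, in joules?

T₁ = P₁V₁/(nR) = 414×31.7/(5.89×8.314) = 268 K.
Isochoric: V stays 31.7 L; P/T = const ⇒ T₂ = 660 K, P₂ = 1020 kPa.
For an ideal gas ΔU = nCvΔT with Cv = (5/2)R = 20.8 J/(mol·K).
ΔU = 5.89×20.8×(660−268) = 48000 J.

48000 J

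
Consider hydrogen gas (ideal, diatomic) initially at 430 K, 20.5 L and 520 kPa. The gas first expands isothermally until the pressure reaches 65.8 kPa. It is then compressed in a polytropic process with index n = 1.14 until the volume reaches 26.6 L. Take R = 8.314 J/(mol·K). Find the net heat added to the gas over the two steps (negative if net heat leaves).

n = P₁V₁/(RT₁) = 520×20.5/(8.314×430) = 2.98 mol.
Step 1 — Isothermal: T stays 430 K; PV = const ⇒ V₂ = 162 L, P₂ = 65.8 kPa.
ΔU = 0 (ideal gas, T constant).
W = nRT ln(V₂/V₁) = 2.98×8.314×430×ln(7.90) = 22000 J.
Q = ΔU + W = 22000 J.
State after step 1: P = 65.8 kPa, V = 162 L, T = 430 K.
Step 2 — Polytropic n=1.14: T₂ = T₁(V₁/V₂)^(n−1) = 430×(6.09)^0.14 = 554 K; P₂ = P₁(V₁/V₂)^n = 516 kPa.
W = (P₁V₁−P₂V₂)/(n−1) = (65.8×162−516×26.6)/0.14 = -21900 J.
ΔU = nCvΔT = 2.98×20.8×(554−430) = 7670 J.
Q = ΔU + W = -14200 J.
Net over both steps: W = 122 J, Q = 7790 J, ΔU = 7670 J.

7790 J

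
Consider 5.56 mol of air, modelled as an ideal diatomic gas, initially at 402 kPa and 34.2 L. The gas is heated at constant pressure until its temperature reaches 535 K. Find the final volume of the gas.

T₁ = P₁V₁/(nR) = 402×34.2/(5.56×8.314) = 297 K.
Isobaric: P stays 402 kPa; V/T = const ⇒ T₂ = 535 K, V₂ = 61.5 L.

61.5 L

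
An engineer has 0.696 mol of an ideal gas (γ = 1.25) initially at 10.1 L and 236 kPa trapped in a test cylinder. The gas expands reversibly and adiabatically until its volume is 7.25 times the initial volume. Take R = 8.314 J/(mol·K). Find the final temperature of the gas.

T₁ = P₁V₁/(nR) = 236×10.1/(0.696×8.314) = 412 K.
Adiabatic: TV^(γ−1) = const ⇒ T₂ = 412×(0.138)^0.250 = 251 K; PV^γ = const ⇒ P₂ = 19.8 kPa.

251 K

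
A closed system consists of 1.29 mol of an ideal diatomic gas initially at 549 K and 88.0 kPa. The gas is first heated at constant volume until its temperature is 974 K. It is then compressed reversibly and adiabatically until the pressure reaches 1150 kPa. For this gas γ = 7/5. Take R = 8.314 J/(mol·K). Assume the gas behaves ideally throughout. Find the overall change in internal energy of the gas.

31500 J

V₁ = nRT₁/P₁ = 1.29×8.314×549/88.0 = 66.9 L.
Step 1 — Isochoric: V stays 66.9 L; P/T = const ⇒ T₂ = 974 K, P₂ = 156 kPa.
W = 0 (no volume change).
ΔU = nCvΔT = 1.29×20.8×(974−549) = 11400 J.
Q = ΔU = 11400 J.
State after step 1: P = 156 kPa, V = 66.9 L, T = 974 K.
Step 2 — Adiabatic: T₂/T₁ = (P₂/P₁)^((γ−1)/γ) ⇒ T₂ = 974×(7.37)^0.286 = 1720 K; V₂ = 16.1 L.
ΔU = nCvΔT = 1.29×20.8×(1720−974) = 20100 J.
Q = 0 for an adiabatic process, so W = −ΔU = -20100 J.
Net over both steps: W = -20100 J, Q = 11400 J, ΔU = 31500 J.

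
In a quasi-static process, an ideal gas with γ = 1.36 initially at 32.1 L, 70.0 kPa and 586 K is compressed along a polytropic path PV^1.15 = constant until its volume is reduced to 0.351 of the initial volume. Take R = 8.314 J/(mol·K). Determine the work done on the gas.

n = P₁V₁/(RT₁) = 70.0×32.1/(8.314×586) = 0.461 mol.
Polytropic n=1.15: T₂ = T₁(V₁/V₂)^(n−1) = 586×(2.85)^0.15 = 686 K; P₂ = P₁(V₁/V₂)^n = 233 kPa.
W = (P₁V₁−P₂V₂)/(n−1) = (70.0×32.1−233×11.3)/0.15 = -2550 J.
Work done on the gas = −W_by = 2550 J.

2550 J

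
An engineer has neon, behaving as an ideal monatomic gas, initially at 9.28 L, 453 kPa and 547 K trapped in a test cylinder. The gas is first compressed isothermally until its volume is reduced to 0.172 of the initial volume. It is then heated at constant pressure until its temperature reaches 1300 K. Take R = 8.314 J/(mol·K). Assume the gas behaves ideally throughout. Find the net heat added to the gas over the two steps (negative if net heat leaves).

n = P₁V₁/(RT₁) = 453×9.28/(8.314×547) = 0.924 mol.
Step 1 — Isothermal: T stays 547 K; PV = const ⇒ V₂ = 1.60 L, P₂ = 2630 kPa.
ΔU = 0 (ideal gas, T constant).
W = nRT ln(V₂/V₁) = 0.924×8.314×547×ln(0.172) = -7400 J.
Q = ΔU + W = -7400 J.
State after step 1: P = 2630 kPa, V = 1.60 L, T = 547 K.
Step 2 — Isobaric: P stays 2630 kPa; V/T = const ⇒ T₂ = 1300 K, V₂ = 3.79 L.
W = PΔV = 2630×(3.79−1.60) kPa·L = 5790 J.
ΔU = nCvΔT = 0.924×12.5×(1300−547) = 8680 J.
Q = ΔU + W = nCpΔT = 14500 J.
Net over both steps: W = -1610 J, Q = 7070 J, ΔU = 8680 J.

7070 J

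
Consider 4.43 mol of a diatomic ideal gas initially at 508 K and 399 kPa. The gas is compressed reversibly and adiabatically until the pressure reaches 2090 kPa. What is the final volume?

14.4 L

V₁ = nRT₁/P₁ = 4.43×8.314×508/399 = 46.9 L.
Adiabatic: T₂/T₁ = (P₂/P₁)^((γ−1)/γ) ⇒ T₂ = 508×(5.24)^0.286 = 815 K; V₂ = 14.4 L.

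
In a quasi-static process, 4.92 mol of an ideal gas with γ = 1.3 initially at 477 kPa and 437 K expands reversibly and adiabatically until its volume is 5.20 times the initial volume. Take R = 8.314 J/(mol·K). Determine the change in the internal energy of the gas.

V₁ = nRT₁/P₁ = 4.92×8.314×437/477 = 37.5 L.
Adiabatic: TV^(γ−1) = const ⇒ T₂ = 437×(0.192)^0.300 = 266 K; PV^γ = const ⇒ P₂ = 55.9 kPa.
For an ideal gas ΔU = nCvΔT with Cv = R/(γ−1) = 27.7 J/(mol·K).
ΔU = 4.92×27.7×(266−437) = -23200 J.

-23200 J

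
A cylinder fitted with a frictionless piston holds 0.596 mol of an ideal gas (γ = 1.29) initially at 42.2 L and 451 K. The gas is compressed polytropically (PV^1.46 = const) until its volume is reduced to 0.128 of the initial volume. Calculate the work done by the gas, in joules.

P₁ = nRT₁/V₁ = 0.596×8.314×451/42.2 = 53.0 kPa.
Polytropic n=1.46: T₂ = T₁(V₁/V₂)^(n−1) = 451×(7.81)^0.46 = 1160 K; P₂ = P₁(V₁/V₂)^n = 1070 kPa.
W = (P₁V₁−P₂V₂)/(n−1) = (53.0×42.2−1070×5.40)/0.46 = -7650 J.

-7650 J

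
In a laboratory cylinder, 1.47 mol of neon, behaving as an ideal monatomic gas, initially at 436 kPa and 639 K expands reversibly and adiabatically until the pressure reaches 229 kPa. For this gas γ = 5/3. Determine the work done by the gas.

2660 J

V₁ = nRT₁/P₁ = 1.47×8.314×639/436 = 17.9 L.
Adiabatic: T₂/T₁ = (P₂/P₁)^((γ−1)/γ) ⇒ T₂ = 639×(0.525)^0.400 = 494 K; V₂ = 26.4 L.
ΔU = nCvΔT = 1.47×12.5×(494−639) = -2660 J.
Q = 0 for an adiabatic process, so W = −ΔU = 2660 J.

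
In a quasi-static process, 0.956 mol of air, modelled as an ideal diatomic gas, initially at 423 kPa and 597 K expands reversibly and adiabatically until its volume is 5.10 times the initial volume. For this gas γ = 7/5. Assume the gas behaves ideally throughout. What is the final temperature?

V₁ = nRT₁/P₁ = 0.956×8.314×597/423 = 11.2 L.
Adiabatic: TV^(γ−1) = const ⇒ T₂ = 597×(0.196)^0.400 = 311 K; PV^γ = const ⇒ P₂ = 43.2 kPa.

311 K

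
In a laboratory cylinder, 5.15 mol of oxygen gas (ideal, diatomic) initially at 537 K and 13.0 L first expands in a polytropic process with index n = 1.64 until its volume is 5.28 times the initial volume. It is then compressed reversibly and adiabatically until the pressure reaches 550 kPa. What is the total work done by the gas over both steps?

12400 J

P₁ = nRT₁/V₁ = 5.15×8.314×537/13.0 = 1770 kPa.
Step 1 — Polytropic n=1.64: T₂ = T₁(V₁/V₂)^(n−1) = 537×(0.189)^0.64 = 185 K; P₂ = P₁(V₁/V₂)^n = 115 kPa.
W = (P₁V₁−P₂V₂)/(n−1) = (1770×13.0−115×68.6)/0.64 = 23500 J.
ΔU = nCvΔT = 5.15×20.8×(185−537) = -37700 J.
Q = ΔU + W = -14100 J.
State after step 1: P = 115 kPa, V = 68.6 L, T = 185 K.
Step 2 — Adiabatic: T₂/T₁ = (P₂/P₁)^((γ−1)/γ) ⇒ T₂ = 185×(4.76)^0.286 = 289 K; V₂ = 22.5 L.
ΔU = nCvΔT = 5.15×20.8×(289−185) = 11100 J.
Q = 0 for an adiabatic process, so W = −ΔU = -11100 J.
Net over both steps: W = 12400 J, Q = -14100 J, ΔU = -26500 J.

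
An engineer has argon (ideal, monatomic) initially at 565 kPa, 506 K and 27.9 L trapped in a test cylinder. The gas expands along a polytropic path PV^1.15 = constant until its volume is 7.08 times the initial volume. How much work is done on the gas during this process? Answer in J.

-26700 J

n = P₁V₁/(RT₁) = 565×27.9/(8.314×506) = 3.75 mol.
Polytropic n=1.15: T₂ = T₁(V₁/V₂)^(n−1) = 506×(0.141)^0.15 = 377 K; P₂ = P₁(V₁/V₂)^n = 59.5 kPa.
W = (P₁V₁−P₂V₂)/(n−1) = (565×27.9−59.5×198)/0.15 = 26700 J.
Work done on the gas = −W_by = -26700 J.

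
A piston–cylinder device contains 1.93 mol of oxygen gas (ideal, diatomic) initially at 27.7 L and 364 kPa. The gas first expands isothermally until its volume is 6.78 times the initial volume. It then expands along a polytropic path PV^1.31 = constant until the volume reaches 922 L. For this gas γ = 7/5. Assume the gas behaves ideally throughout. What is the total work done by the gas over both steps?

32000 J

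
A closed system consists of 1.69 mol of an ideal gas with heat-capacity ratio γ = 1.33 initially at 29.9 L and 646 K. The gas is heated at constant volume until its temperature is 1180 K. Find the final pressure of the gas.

555 kPa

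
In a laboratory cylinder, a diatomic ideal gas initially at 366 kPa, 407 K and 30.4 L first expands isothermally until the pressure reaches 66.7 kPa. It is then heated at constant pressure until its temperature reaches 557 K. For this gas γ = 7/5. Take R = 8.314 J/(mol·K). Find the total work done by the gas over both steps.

n = P₁V₁/(RT₁) = 366×30.4/(8.314×407) = 3.29 mol.
Step 1 — Isothermal: T stays 407 K; PV = const ⇒ V₂ = 167 L, P₂ = 66.7 kPa.
ΔU = 0 (ideal gas, T constant).
W = nRT ln(V₂/V₁) = 3.29×8.314×407×ln(5.49) = 18900 J.
Q = ΔU + W = 18900 J.
State after step 1: P = 66.7 kPa, V = 167 L, T = 407 K.
Step 2 — Isobaric: P stays 66.7 kPa; V/T = const ⇒ T₂ = 557 K, V₂ = 228 L.
W = PΔV = 66.7×(228−167) kPa·L = 4100 J.
ΔU = nCvΔT = 3.29×20.8×(557−407) = 10300 J.
Q = ΔU + W = nCpΔT = 14400 J.
Net over both steps: W = 23000 J, Q = 33300 J, ΔU = 10300 J.

23000 J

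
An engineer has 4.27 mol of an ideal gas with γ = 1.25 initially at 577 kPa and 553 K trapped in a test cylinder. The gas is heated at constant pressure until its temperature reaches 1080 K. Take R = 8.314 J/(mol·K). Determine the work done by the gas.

V₁ = nRT₁/P₁ = 4.27×8.314×553/577 = 34.0 L.
Isobaric: P stays 577 kPa; V/T = const ⇒ T₂ = 1080 K, V₂ = 66.4 L.
W = PΔV = 577×(66.4−34.0) kPa·L = 18700 J.

18700 J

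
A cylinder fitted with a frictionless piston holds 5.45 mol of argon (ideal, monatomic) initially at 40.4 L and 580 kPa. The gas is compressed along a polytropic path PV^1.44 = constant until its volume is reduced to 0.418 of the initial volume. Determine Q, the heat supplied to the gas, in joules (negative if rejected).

T₁ = P₁V₁/(nR) = 580×40.4/(5.45×8.314) = 517 K.
Polytropic n=1.44: T₂ = T₁(V₁/V₂)^(n−1) = 517×(2.39)^0.44 = 759 K; P₂ = P₁(V₁/V₂)^n = 2040 kPa.
W = (P₁V₁−P₂V₂)/(n−1) = (580×40.4−2040×16.9)/0.44 = -24900 J.
ΔU = nCvΔT = 5.45×12.5×(759−517) = 16400 J.
Q = ΔU + W = -8470 J.

-8470 J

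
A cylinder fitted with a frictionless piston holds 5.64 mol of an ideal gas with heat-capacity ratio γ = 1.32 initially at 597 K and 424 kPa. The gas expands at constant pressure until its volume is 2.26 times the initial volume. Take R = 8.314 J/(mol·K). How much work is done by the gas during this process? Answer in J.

V₁ = nRT₁/P₁ = 5.64×8.314×597/424 = 66.0 L.
Isobaric: P stays 424 kPa; V/T = const ⇒ T₂ = 1350 K, V₂ = 149 L.
W = PΔV = 424×(149−66.0) kPa·L = 35300 J.

35300 J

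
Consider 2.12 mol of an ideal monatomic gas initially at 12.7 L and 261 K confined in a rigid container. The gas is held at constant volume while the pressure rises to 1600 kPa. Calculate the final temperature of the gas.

1150 K

P₁ = nRT₁/V₁ = 2.12×8.314×261/12.7 = 362 kPa.
Isochoric: V stays 12.7 L; P/T = const ⇒ T₂ = 1150 K, P₂ = 1600 kPa.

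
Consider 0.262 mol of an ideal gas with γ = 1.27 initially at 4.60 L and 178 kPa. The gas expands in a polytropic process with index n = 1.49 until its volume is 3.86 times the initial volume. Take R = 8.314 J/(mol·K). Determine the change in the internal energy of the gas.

-1470 J

T₁ = P₁V₁/(nR) = 178×4.60/(0.262×8.314) = 376 K.
Polytropic n=1.49: T₂ = T₁(V₁/V₂)^(n−1) = 376×(0.259)^0.49 = 194 K; P₂ = P₁(V₁/V₂)^n = 23.8 kPa.
For an ideal gas ΔU = nCvΔT with Cv = R/(γ−1) = 30.8 J/(mol·K).
ΔU = 0.262×30.8×(194−376) = -1470 J.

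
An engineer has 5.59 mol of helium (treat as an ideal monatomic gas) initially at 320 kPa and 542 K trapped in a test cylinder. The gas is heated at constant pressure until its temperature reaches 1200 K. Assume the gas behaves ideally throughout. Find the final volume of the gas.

V₁ = nRT₁/P₁ = 5.59×8.314×542/320 = 78.7 L.
Isobaric: P stays 320 kPa; V/T = const ⇒ T₂ = 1200 K, V₂ = 174 L.

174 L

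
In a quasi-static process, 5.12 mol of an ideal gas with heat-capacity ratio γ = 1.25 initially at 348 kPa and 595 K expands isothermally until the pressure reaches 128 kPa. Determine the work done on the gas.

-25300 J

V₁ = nRT₁/P₁ = 5.12×8.314×595/348 = 72.8 L.
Isothermal: T stays 595 K; PV = const ⇒ V₂ = 198 L, P₂ = 128 kPa.
W = nRT ln(V₂/V₁) = 5.12×8.314×595×ln(2.72) = 25300 J.
Work done on the gas = −W_by = -25300 J.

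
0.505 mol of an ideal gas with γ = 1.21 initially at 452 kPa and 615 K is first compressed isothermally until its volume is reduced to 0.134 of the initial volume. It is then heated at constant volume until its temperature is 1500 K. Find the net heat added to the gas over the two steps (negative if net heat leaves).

12500 J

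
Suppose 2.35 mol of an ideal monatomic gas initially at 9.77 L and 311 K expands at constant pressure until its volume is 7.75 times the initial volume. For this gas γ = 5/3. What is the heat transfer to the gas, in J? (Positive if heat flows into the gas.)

P₁ = nRT₁/V₁ = 2.35×8.314×311/9.77 = 622 kPa.
Isobaric: P stays 622 kPa; V/T = const ⇒ T₂ = 2410 K, V₂ = 75.7 L.
W = PΔV = 622×(75.7−9.77) kPa·L = 41000 J.
ΔU = nCvΔT = 2.35×12.5×(2410−311) = 61500 J.
Q = ΔU + W = nCpΔT = 103000 J.

103000 J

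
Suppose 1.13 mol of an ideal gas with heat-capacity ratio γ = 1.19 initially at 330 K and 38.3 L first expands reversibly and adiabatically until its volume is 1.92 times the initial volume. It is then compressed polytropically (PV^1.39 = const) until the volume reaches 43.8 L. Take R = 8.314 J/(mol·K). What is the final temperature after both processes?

357 K

P₁ = nRT₁/V₁ = 1.13×8.314×330/38.3 = 80.9 kPa.
Step 1 — Adiabatic: TV^(γ−1) = const ⇒ T₂ = 330×(0.521)^0.190 = 292 K; PV^γ = const ⇒ P₂ = 37.2 kPa.
ΔU = nCvΔT = 1.13×43.8×(292−330) = -1900 J.
Q = 0 for an adiabatic process, so W = −ΔU = 1900 J.
State after step 1: P = 37.2 kPa, V = 73.5 L, T = 292 K.
Step 2 — Polytropic n=1.39: T₂ = T₁(V₁/V₂)^(n−1) = 292×(1.68)^0.39 = 357 K; P₂ = P₁(V₁/V₂)^n = 76.5 kPa.
W = (P₁V₁−P₂V₂)/(n−1) = (37.2×73.5−76.5×43.8)/0.39 = -1570 J.
ΔU = nCvΔT = 1.13×43.8×(357−292) = 3230 J.
Q = ΔU + W = 1660 J.
Net over both steps: W = 329 J, Q = 1660 J, ΔU = 1330 J.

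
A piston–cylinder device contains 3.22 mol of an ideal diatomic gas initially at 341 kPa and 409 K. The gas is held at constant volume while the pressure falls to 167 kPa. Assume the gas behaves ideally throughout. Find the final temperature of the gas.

V₁ = nRT₁/P₁ = 3.22×8.314×409/341 = 32.1 L.
Isochoric: V stays 32.1 L; P/T = const ⇒ T₂ = 200 K, P₂ = 167 kPa.

200 K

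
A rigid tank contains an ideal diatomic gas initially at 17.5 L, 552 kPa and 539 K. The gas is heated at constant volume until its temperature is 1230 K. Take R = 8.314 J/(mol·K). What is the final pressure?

1260 kPa

Isochoric: V stays 17.5 L; P/T = const ⇒ T₂ = 1230 K, P₂ = 1260 kPa.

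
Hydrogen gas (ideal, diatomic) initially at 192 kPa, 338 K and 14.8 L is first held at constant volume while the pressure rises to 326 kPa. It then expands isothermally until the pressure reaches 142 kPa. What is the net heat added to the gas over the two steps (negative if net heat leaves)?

8970 J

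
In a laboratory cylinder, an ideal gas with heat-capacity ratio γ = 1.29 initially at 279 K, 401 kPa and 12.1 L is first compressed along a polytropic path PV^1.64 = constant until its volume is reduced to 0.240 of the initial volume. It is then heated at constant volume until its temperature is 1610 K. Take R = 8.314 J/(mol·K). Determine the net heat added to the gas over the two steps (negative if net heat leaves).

68500 J

n = P₁V₁/(RT₁) = 401×12.1/(8.314×279) = 2.09 mol.
Step 1 — Polytropic n=1.64: T₂ = T₁(V₁/V₂)^(n−1) = 279×(4.17)^0.64 = 695 K; P₂ = P₁(V₁/V₂)^n = 4160 kPa.
W = (P₁V₁−P₂V₂)/(n−1) = (401×12.1−4160×2.90)/0.64 = -11300 J.
ΔU = nCvΔT = 2.09×28.7×(695−279) = 25000 J.
Q = ΔU + W = 13700 J.
State after step 1: P = 4160 kPa, V = 2.90 L, T = 695 K.
Step 2 — Isochoric: V stays 2.90 L; P/T = const ⇒ T₂ = 1610 K, P₂ = 9640 kPa.
W = 0 (no volume change).
ΔU = nCvΔT = 2.09×28.7×(1610−695) = 54800 J.
Q = ΔU = 54800 J.
Net over both steps: W = -11300 J, Q = 68500 J, ΔU = 79800 J.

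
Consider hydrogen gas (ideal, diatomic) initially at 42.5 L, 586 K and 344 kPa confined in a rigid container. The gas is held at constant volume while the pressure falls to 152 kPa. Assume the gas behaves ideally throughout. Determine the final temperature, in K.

Isochoric: V stays 42.5 L; P/T = const ⇒ T₂ = 259 K, P₂ = 152 kPa.

259 K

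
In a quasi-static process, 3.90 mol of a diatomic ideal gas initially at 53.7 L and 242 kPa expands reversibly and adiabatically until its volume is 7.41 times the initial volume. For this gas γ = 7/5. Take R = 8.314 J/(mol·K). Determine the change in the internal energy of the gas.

T₁ = P₁V₁/(nR) = 242×53.7/(3.90×8.314) = 401 K.
Adiabatic: TV^(γ−1) = const ⇒ T₂ = 401×(0.135)^0.400 = 180 K; PV^γ = const ⇒ P₂ = 14.7 kPa.
For an ideal gas ΔU = nCvΔT with Cv = (5/2)R = 20.8 J/(mol·K).
ΔU = 3.90×20.8×(180−401) = -17900 J.

-17900 J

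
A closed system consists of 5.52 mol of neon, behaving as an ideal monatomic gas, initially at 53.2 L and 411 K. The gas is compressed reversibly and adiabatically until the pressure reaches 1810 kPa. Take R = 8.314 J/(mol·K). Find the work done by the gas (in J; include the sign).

-26000 J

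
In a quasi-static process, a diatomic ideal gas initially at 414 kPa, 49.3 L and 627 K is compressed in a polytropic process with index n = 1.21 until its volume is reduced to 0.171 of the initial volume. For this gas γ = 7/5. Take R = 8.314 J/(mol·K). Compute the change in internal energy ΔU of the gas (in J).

22900 J

n = P₁V₁/(RT₁) = 414×49.3/(8.314×627) = 3.92 mol.
Polytropic n=1.21: T₂ = T₁(V₁/V₂)^(n−1) = 627×(5.85)^0.21 = 909 K; P₂ = P₁(V₁/V₂)^n = 3510 kPa.
For an ideal gas ΔU = nCvΔT with Cv = (5/2)R = 20.8 J/(mol·K).
ΔU = 3.92×20.8×(909−627) = 22900 J.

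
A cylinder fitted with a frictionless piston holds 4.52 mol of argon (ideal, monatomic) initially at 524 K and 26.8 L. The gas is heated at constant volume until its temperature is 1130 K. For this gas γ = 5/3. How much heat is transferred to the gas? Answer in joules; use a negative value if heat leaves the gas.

34200 J

P₁ = nRT₁/V₁ = 4.52×8.314×524/26.8 = 735 kPa.
Isochoric: V stays 26.8 L; P/T = const ⇒ T₂ = 1130 K, P₂ = 1580 kPa.
W = 0 (no volume change).
ΔU = nCvΔT = 4.52×12.5×(1130−524) = 34200 J.
Q = ΔU = 34200 J.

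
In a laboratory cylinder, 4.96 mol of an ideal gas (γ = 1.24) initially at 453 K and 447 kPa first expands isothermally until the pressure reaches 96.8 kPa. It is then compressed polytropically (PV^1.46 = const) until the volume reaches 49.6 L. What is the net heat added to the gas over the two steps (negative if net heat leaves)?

60900 J

V₁ = nRT₁/P₁ = 4.96×8.314×453/447 = 41.8 L.
Step 1 — Isothermal: T stays 453 K; PV = const ⇒ V₂ = 193 L, P₂ = 96.8 kPa.
ΔU = 0 (ideal gas, T constant).
W = nRT ln(V₂/V₁) = 4.96×8.314×453×ln(4.62) = 28600 J.
Q = ΔU + W = 28600 J.
State after step 1: P = 96.8 kPa, V = 193 L, T = 453 K.
Step 2 — Polytropic n=1.46: T₂ = T₁(V₁/V₂)^(n−1) = 453×(3.89)^0.46 = 846 K; P₂ = P₁(V₁/V₂)^n = 704 kPa.
W = (P₁V₁−P₂V₂)/(n−1) = (96.8×193−704×49.6)/0.46 = -35300 J.
ΔU = nCvΔT = 4.96×34.6×(846−453) = 67600 J.
Q = ΔU + W = 32300 J.
Net over both steps: W = -6680 J, Q = 60900 J, ΔU = 67600 J.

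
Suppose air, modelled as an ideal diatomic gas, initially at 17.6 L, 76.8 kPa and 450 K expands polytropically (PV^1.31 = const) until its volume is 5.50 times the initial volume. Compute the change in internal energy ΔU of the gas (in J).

n = P₁V₁/(RT₁) = 76.8×17.6/(8.314×450) = 0.361 mol.
Polytropic n=1.31: T₂ = T₁(V₁/V₂)^(n−1) = 450×(0.182)^0.31 = 265 K; P₂ = P₁(V₁/V₂)^n = 8.23 kPa.
For an ideal gas ΔU = nCvΔT with Cv = (5/2)R = 20.8 J/(mol·K).
ΔU = 0.361×20.8×(265−450) = -1390 J.

-1390 J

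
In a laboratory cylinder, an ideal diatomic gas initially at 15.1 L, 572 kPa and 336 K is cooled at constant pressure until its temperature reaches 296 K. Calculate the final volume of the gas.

13.3 L

Isobaric: P stays 572 kPa; V/T = const ⇒ T₂ = 296 K, V₂ = 13.3 L.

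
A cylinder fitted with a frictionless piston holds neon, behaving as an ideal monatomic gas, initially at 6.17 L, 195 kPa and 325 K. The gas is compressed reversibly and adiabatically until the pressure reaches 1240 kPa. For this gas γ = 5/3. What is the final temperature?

681 K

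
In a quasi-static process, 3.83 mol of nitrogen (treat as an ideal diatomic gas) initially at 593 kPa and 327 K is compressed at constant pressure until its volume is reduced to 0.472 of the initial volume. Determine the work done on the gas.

V₁ = nRT₁/P₁ = 3.83×8.314×327/593 = 17.6 L.
Isobaric: P stays 593 kPa; V/T = const ⇒ T₂ = 154 K, V₂ = 8.29 L.
W = PΔV = 593×(8.29−17.6) kPa·L = -5500 J.
Work done on the gas = −W_by = 5500 J.

5500 J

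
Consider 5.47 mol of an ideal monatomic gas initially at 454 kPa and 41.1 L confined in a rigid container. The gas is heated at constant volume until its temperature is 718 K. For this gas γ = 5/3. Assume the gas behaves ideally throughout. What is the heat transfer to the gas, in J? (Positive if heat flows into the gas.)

21000 J

T₁ = P₁V₁/(nR) = 454×41.1/(5.47×8.314) = 410 K.
Isochoric: V stays 41.1 L; P/T = const ⇒ T₂ = 718 K, P₂ = 794 kPa.
W = 0 (no volume change).
ΔU = nCvΔT = 5.47×12.5×(718−410) = 21000 J.
Q = ΔU = 21000 J.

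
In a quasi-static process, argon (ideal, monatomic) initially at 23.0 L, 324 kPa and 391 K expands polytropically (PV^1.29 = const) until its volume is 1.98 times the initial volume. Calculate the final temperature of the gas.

Polytropic n=1.29: T₂ = T₁(V₁/V₂)^(n−1) = 391×(0.505)^0.29 = 321 K; P₂ = P₁(V₁/V₂)^n = 134 kPa.

321 K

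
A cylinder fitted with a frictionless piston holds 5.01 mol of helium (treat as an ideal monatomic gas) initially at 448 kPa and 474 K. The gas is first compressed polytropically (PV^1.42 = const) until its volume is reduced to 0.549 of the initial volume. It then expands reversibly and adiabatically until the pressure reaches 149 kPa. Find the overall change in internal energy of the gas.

V₁ = nRT₁/P₁ = 5.01×8.314×474/448 = 44.1 L.
Step 1 — Polytropic n=1.42: T₂ = T₁(V₁/V₂)^(n−1) = 474×(1.82)^0.42 = 610 K; P₂ = P₁(V₁/V₂)^n = 1050 kPa.
W = (P₁V₁−P₂V₂)/(n−1) = (448×44.1−1050×24.2)/0.42 = -13500 J.
ΔU = nCvΔT = 5.01×12.5×(610−474) = 8480 J.
Q = ΔU + W = -4980 J.
State after step 1: P = 1050 kPa, V = 24.2 L, T = 610 K.
Step 2 — Adiabatic: T₂/T₁ = (P₂/P₁)^((γ−1)/γ) ⇒ T₂ = 610×(0.142)^0.400 = 279 K; V₂ = 78.1 L.
ΔU = nCvΔT = 5.01×12.5×(279−610) = -20600 J.
Q = 0 for an adiabatic process, so W = −ΔU = 20600 J.
Net over both steps: W = 7190 J, Q = -4980 J, ΔU = -12200 J.

-12200 J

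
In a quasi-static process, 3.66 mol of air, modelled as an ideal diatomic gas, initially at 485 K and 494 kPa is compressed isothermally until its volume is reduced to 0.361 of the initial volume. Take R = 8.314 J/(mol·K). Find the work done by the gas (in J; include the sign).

V₁ = nRT₁/P₁ = 3.66×8.314×485/494 = 29.9 L.
Isothermal: T stays 485 K; PV = const ⇒ V₂ = 10.8 L, P₂ = 1370 kPa.
W = nRT ln(V₂/V₁) = 3.66×8.314×485×ln(0.361) = -15000 J.

-15000 J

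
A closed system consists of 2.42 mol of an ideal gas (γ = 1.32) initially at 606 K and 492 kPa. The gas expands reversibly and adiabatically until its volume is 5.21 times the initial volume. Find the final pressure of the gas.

55.7 kPa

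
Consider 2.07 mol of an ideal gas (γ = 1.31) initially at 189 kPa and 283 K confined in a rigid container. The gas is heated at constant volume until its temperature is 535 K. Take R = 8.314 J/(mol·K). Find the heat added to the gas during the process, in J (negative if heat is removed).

V₁ = nRT₁/P₁ = 2.07×8.314×283/189 = 25.8 L.
Isochoric: V stays 25.8 L; P/T = const ⇒ T₂ = 535 K, P₂ = 357 kPa.
W = 0 (no volume change).
ΔU = nCvΔT = 2.07×26.8×(535−283) = 14000 J.
Q = ΔU = 14000 J.

14000 J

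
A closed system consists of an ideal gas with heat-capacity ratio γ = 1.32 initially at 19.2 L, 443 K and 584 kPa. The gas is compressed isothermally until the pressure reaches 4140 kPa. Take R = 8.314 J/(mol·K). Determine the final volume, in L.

2.71 L

Isothermal: T stays 443 K; PV = const ⇒ V₂ = 2.71 L, P₂ = 4140 kPa.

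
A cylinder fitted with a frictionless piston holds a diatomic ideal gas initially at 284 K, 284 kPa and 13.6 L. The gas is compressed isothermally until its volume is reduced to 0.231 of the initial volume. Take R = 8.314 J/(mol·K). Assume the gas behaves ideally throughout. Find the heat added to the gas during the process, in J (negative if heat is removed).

-5660 J

n = P₁V₁/(RT₁) = 284×13.6/(8.314×284) = 1.64 mol.
Isothermal: T stays 284 K; PV = const ⇒ V₂ = 3.14 L, P₂ = 1230 kPa.
ΔU = 0 (ideal gas, T constant).
W = nRT ln(V₂/V₁) = 1.64×8.314×284×ln(0.231) = -5660 J.
Q = ΔU + W = -5660 J.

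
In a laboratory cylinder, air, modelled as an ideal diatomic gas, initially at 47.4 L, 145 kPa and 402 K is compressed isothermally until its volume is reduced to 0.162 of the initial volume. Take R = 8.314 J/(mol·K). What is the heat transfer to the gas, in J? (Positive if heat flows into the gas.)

-12500 J

n = P₁V₁/(RT₁) = 145×47.4/(8.314×402) = 2.06 mol.
Isothermal: T stays 402 K; PV = const ⇒ V₂ = 7.68 L, P₂ = 895 kPa.
ΔU = 0 (ideal gas, T constant).
W = nRT ln(V₂/V₁) = 2.06×8.314×402×ln(0.162) = -12500 J.
Q = ΔU + W = -12500 J.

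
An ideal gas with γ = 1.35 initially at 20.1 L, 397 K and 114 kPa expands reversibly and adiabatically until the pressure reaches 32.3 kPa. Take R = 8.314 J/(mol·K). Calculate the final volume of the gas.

51.2 L

Adiabatic: T₂/T₁ = (P₂/P₁)^((γ−1)/γ) ⇒ T₂ = 397×(0.283)^0.259 = 286 K; V₂ = 51.2 L.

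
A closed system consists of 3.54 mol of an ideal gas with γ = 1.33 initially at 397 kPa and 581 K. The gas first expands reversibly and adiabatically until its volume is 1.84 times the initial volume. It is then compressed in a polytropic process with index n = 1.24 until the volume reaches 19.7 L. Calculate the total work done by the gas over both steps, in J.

V₁ = nRT₁/P₁ = 3.54×8.314×581/397 = 43.1 L.
Step 1 — Adiabatic: TV^(γ−1) = const ⇒ T₂ = 581×(0.543)^0.330 = 475 K; PV^γ = const ⇒ P₂ = 176 kPa.
ΔU = nCvΔT = 3.54×25.2×(475−581) = -9440 J.
Q = 0 for an adiabatic process, so W = −ΔU = 9440 J.
State after step 1: P = 176 kPa, V = 79.3 L, T = 475 K.
Step 2 — Polytropic n=1.24: T₂ = T₁(V₁/V₂)^(n−1) = 475×(4.02)^0.24 = 664 K; P₂ = P₁(V₁/V₂)^n = 991 kPa.
W = (P₁V₁−P₂V₂)/(n−1) = (176×79.3−991×19.7)/0.24 = -23100 J.
ΔU = nCvΔT = 3.54×25.2×(664−475) = 16800 J.
Q = ΔU + W = -6300 J.
Net over both steps: W = -13700 J, Q = -6300 J, ΔU = 7360 J.

-13700 J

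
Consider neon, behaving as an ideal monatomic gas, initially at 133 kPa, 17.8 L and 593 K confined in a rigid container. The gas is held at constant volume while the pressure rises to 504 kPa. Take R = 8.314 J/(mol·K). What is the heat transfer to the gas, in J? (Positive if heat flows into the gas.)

9910 J

n = P₁V₁/(RT₁) = 133×17.8/(8.314×593) = 0.480 mol.
Isochoric: V stays 17.8 L; P/T = const ⇒ T₂ = 2250 K, P₂ = 504 kPa.
W = 0 (no volume change).
ΔU = nCvΔT = 0.480×12.5×(2250−593) = 9910 J.
Q = ΔU = 9910 J.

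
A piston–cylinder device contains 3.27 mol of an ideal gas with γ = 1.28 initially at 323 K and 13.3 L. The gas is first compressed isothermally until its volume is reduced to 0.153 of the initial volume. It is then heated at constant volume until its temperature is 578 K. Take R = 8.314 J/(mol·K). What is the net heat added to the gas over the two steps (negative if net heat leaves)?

P₁ = nRT₁/V₁ = 3.27×8.314×323/13.3 = 660 kPa.
Step 1 — Isothermal: T stays 323 K; PV = const ⇒ V₂ = 2.03 L, P₂ = 4320 kPa.
ΔU = 0 (ideal gas, T constant).
W = nRT ln(V₂/V₁) = 3.27×8.314×323×ln(0.153) = -16500 J.
Q = ΔU + W = -16500 J.
State after step 1: P = 4320 kPa, V = 2.03 L, T = 323 K.
Step 2 — Isochoric: V stays 2.03 L; P/T = const ⇒ T₂ = 578 K, P₂ = 7720 kPa.
W = 0 (no volume change).
ΔU = nCvΔT = 3.27×29.7×(578−323) = 24800 J.
Q = ΔU = 24800 J.
Net over both steps: W = -16500 J, Q = 8270 J, ΔU = 24800 J.

8270 J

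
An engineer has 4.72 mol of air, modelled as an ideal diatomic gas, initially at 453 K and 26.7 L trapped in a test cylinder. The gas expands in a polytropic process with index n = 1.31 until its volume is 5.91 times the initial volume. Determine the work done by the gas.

P₁ = nRT₁/V₁ = 4.72×8.314×453/26.7 = 666 kPa.
Polytropic n=1.31: T₂ = T₁(V₁/V₂)^(n−1) = 453×(0.169)^0.31 = 261 K; P₂ = P₁(V₁/V₂)^n = 64.9 kPa.
W = (P₁V₁−P₂V₂)/(n−1) = (666×26.7−64.9×158)/0.31 = 24300 J.

24300 J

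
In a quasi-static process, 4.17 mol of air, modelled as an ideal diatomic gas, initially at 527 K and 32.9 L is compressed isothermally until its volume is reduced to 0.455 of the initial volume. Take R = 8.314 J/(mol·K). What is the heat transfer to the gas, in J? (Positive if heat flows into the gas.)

P₁ = nRT₁/V₁ = 4.17×8.314×527/32.9 = 555 kPa.
Isothermal: T stays 527 K; PV = const ⇒ V₂ = 15.0 L, P₂ = 1220 kPa.
ΔU = 0 (ideal gas, T constant).
W = nRT ln(V₂/V₁) = 4.17×8.314×527×ln(0.455) = -14400 J.
Q = ΔU + W = -14400 J.

-14400 J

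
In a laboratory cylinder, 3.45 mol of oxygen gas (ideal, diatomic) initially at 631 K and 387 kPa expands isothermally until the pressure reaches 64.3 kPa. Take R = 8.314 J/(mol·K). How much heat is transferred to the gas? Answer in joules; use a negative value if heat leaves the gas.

32500 J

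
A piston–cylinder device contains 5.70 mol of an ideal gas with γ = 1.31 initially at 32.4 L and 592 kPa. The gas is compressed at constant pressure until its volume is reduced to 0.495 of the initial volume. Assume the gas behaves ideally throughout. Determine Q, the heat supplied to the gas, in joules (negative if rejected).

T₁ = P₁V₁/(nR) = 592×32.4/(5.70×8.314) = 405 K.
Isobaric: P stays 592 kPa; V/T = const ⇒ T₂ = 200 K, V₂ = 16.0 L.
W = PΔV = 592×(16.0−32.4) kPa·L = -9690 J.
ΔU = nCvΔT = 5.70×26.8×(200−405) = -31200 J.
Q = ΔU + W = nCpΔT = -40900 J.

-40900 J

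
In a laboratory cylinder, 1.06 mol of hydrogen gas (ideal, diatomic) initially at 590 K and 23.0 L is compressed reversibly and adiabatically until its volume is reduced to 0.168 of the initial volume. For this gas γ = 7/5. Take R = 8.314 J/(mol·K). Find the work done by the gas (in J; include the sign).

-13500 J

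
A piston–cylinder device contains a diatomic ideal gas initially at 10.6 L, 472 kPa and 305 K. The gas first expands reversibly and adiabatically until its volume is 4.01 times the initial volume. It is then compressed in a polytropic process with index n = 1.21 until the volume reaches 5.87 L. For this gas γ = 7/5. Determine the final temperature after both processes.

265 K

n = P₁V₁/(RT₁) = 472×10.6/(8.314×305) = 1.97 mol.
Step 1 — Adiabatic: TV^(γ−1) = const ⇒ T₂ = 305×(0.249)^0.400 = 175 K; PV^γ = const ⇒ P₂ = 67.5 kPa.
ΔU = nCvΔT = 1.97×20.8×(175−305) = -5330 J.
Q = 0 for an adiabatic process, so W = −ΔU = 5330 J.
State after step 1: P = 67.5 kPa, V = 42.5 L, T = 175 K.
Step 2 — Polytropic n=1.21: T₂ = T₁(V₁/V₂)^(n−1) = 175×(7.24)^0.21 = 265 K; P₂ = P₁(V₁/V₂)^n = 741 kPa.
W = (P₁V₁−P₂V₂)/(n−1) = (67.5×42.5−741×5.87)/0.21 = -7050 J.
ΔU = nCvΔT = 1.97×20.8×(265−175) = 3700 J.
Q = ΔU + W = -3350 J.
Net over both steps: W = -1720 J, Q = -3350 J, ΔU = -1630 J.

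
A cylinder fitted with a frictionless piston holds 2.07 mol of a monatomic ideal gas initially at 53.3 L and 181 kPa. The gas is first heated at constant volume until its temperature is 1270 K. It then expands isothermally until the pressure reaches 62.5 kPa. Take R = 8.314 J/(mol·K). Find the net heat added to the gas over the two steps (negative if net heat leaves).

59400 J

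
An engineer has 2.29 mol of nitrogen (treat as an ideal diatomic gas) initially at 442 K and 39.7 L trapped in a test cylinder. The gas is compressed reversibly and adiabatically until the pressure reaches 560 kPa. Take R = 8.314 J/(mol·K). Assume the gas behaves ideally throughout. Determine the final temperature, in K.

P₁ = nRT₁/V₁ = 2.29×8.314×442/39.7 = 212 kPa.
Adiabatic: T₂/T₁ = (P₂/P₁)^((γ−1)/γ) ⇒ T₂ = 442×(2.64)^0.286 = 583 K; V₂ = 19.8 L.

583 K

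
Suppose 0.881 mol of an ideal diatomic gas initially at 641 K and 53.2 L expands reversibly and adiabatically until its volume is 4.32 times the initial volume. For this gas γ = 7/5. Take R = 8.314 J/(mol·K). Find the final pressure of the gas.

P₁ = nRT₁/V₁ = 0.881×8.314×641/53.2 = 88.3 kPa.
Adiabatic: TV^(γ−1) = const ⇒ T₂ = 641×(0.231)^0.400 = 357 K; PV^γ = const ⇒ P₂ = 11.4 kPa.

11.4 kPa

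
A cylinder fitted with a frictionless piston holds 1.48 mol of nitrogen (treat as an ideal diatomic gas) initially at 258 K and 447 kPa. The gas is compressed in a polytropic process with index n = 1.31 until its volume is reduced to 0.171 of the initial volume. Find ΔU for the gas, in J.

5780 J

V₁ = nRT₁/P₁ = 1.48×8.314×258/447 = 7.10 L.
Polytropic n=1.31: T₂ = T₁(V₁/V₂)^(n−1) = 258×(5.85)^0.31 = 446 K; P₂ = P₁(V₁/V₂)^n = 4520 kPa.
For an ideal gas ΔU = nCvΔT with Cv = (5/2)R = 20.8 J/(mol·K).
ΔU = 1.48×20.8×(446−258) = 5780 J.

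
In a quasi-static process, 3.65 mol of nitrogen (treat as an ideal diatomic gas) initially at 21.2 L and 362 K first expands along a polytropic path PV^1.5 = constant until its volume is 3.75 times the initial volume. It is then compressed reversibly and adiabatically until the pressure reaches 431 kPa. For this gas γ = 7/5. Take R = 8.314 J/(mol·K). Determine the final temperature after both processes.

312 K

P₁ = nRT₁/V₁ = 3.65×8.314×362/21.2 = 518 kPa.
Step 1 — Polytropic n=1.5: T₂ = T₁(V₁/V₂)^(n−1) = 362×(0.267)^0.50 = 187 K; P₂ = P₁(V₁/V₂)^n = 71.4 kPa.
W = (P₁V₁−P₂V₂)/(n−1) = (518×21.2−71.4×79.5)/0.50 = 10600 J.
ΔU = nCvΔT = 3.65×20.8×(187−362) = -13300 J.
Q = ΔU + W = -2660 J.
State after step 1: P = 71.4 kPa, V = 79.5 L, T = 187 K.
Step 2 — Adiabatic: T₂/T₁ = (P₂/P₁)^((γ−1)/γ) ⇒ T₂ = 187×(6.04)^0.286 = 312 K; V₂ = 22.0 L.
ΔU = nCvΔT = 3.65×20.8×(312−187) = 9530 J.
Q = 0 for an adiabatic process, so W = −ΔU = -9530 J.
Net over both steps: W = 1100 J, Q = -2660 J, ΔU = -3760 J.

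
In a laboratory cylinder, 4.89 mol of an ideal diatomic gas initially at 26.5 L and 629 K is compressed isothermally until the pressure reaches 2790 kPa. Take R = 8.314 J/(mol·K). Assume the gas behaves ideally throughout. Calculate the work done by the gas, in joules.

P₁ = nRT₁/V₁ = 4.89×8.314×629/26.5 = 965 kPa.
Isothermal: T stays 629 K; PV = const ⇒ V₂ = 9.17 L, P₂ = 2790 kPa.
W = nRT ln(V₂/V₁) = 4.89×8.314×629×ln(0.346) = -27100 J.

-27100 J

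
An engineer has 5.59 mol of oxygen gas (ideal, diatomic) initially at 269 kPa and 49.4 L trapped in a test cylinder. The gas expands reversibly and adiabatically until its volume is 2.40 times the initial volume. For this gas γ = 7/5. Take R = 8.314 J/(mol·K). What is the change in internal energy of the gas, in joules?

T₁ = P₁V₁/(nR) = 269×49.4/(5.59×8.314) = 286 K.
Adiabatic: TV^(γ−1) = const ⇒ T₂ = 286×(0.417)^0.400 = 201 K; PV^γ = const ⇒ P₂ = 79.0 kPa.
For an ideal gas ΔU = nCvΔT with Cv = (5/2)R = 20.8 J/(mol·K).
ΔU = 5.59×20.8×(201−286) = -9820 J.

-9820 J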